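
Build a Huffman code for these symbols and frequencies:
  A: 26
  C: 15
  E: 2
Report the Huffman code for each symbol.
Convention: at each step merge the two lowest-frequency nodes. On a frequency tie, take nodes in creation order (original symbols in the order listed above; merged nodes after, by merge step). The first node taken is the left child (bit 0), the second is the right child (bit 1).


Huffman tree construction:
Step 1: Merge E(2) + C(15) = 17
Step 2: Merge (E+C)(17) + A(26) = 43
Read each symbol's code off the tree from the root (left child = 0, right child = 1).

Codes:
  A: 1 (length 1)
  C: 01 (length 2)
  E: 00 (length 2)
Average code length: 60/43 = 1.3953 bits/symbol


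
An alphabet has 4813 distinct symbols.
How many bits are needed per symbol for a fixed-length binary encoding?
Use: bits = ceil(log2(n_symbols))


log2(4813) = 12.2327
Bracket: 2^12 = 4096 < 4813 <= 2^13 = 8192
So ceil(log2(4813)) = 13

bits = ceil(log2(4813)) = ceil(12.2327) = 13 bits


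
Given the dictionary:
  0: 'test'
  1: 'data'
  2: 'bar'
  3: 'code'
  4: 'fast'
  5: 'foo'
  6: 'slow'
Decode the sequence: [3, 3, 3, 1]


Look up each index in the dictionary:
  3 -> 'code'
  3 -> 'code'
  3 -> 'code'
  1 -> 'data'

Decoded: "code code code data"


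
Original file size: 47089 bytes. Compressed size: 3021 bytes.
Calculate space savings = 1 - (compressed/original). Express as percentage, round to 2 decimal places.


ratio = compressed/original = 3021/47089 = 0.064155
savings = 1 - ratio = 1 - 0.064155 = 0.935845
as a percentage: 0.935845 * 100 = 93.58%

Space savings = 1 - 3021/47089 = 93.58%


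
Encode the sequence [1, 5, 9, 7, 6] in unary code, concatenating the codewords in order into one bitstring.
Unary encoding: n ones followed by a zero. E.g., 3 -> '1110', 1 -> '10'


Encode each number as n ones followed by a terminating 0:
  1 -> 10 (2 bits)
  5 -> 111110 (6 bits)
  9 -> 1111111110 (10 bits)
  7 -> 11111110 (8 bits)
  6 -> 1111110 (7 bits)
Total length = 2 + 6 + 10 + 8 + 7 = 33 bits.

Unary([1, 5, 9, 7, 6]) = 101111101111111110111111101111110 (33 bits)


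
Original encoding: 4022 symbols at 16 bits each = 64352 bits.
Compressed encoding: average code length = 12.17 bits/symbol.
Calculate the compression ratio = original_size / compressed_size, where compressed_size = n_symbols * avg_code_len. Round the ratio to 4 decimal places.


original_size = n_symbols * orig_bits = 4022 * 16 = 64352 bits
compressed_size = n_symbols * avg_code_len = 4022 * 12.17 = 48947.74 bits
ratio = original_size / compressed_size = 64352 / 48947.74 = 1.3147

Compression ratio = 1.3147


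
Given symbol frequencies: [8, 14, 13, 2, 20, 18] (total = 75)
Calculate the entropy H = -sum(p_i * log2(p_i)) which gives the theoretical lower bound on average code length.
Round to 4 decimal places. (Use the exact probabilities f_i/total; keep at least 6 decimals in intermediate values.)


Per-symbol terms -p_i * log2(p_i) with p_i = f_i/75:
  p = 8/75 = 0.106667: log2(p) = -3.228819, -p*log2(p) = 0.344407
  p = 14/75 = 0.186667: log2(p) = -2.421464, -p*log2(p) = 0.452007
  p = 13/75 = 0.173333: log2(p) = -2.528379, -p*log2(p) = 0.438252
  p = 2/75 = 0.026667: log2(p) = -5.228819, -p*log2(p) = 0.139435
  p = 20/75 = 0.266667: log2(p) = -1.906891, -p*log2(p) = 0.508504
  p = 18/75 = 0.240000: log2(p) = -2.058894, -p*log2(p) = 0.494134
H = 0.344407 + 0.452007 + 0.438252 + 0.139435 + 0.508504 + 0.494134 = 2.376739

H = 2.3767 bits/symbol


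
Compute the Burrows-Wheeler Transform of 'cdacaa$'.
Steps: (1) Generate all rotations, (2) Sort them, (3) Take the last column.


Rotations (sorted):
  0: $cdacaa -> last char: a
  1: a$cdaca -> last char: a
  2: aa$cdac -> last char: c
  3: acaa$cd -> last char: d
  4: caa$cda -> last char: a
  5: cdacaa$ -> last char: $
  6: dacaa$c -> last char: c


BWT = aacda$c


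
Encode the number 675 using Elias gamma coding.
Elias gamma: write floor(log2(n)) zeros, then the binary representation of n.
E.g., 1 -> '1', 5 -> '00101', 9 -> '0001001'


num_bits = floor(log2(675)) + 1 = 10
leading_zeros = num_bits - 1 = 9
binary(675) = 1010100011

Elias gamma(675) = '000000000' + '1010100011' = 0000000001010100011 (19 bits)


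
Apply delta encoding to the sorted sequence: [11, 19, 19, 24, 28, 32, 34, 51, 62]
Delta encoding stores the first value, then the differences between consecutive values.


First value: 11
Deltas:
  19 - 11 = 8
  19 - 19 = 0
  24 - 19 = 5
  28 - 24 = 4
  32 - 28 = 4
  34 - 32 = 2
  51 - 34 = 17
  62 - 51 = 11


Delta encoded: [11, 8, 0, 5, 4, 4, 2, 17, 11]


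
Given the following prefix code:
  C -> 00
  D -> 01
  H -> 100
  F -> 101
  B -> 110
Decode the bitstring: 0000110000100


Decoding step by step:
Bits 00 -> C
Bits 00 -> C
Bits 110 -> B
Bits 00 -> C
Bits 01 -> D
Bits 00 -> C


Decoded message: CCBCDC


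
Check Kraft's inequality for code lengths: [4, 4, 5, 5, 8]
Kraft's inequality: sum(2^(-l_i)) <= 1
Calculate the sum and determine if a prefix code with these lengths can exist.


Sum = 2^(-4) + 2^(-4) + 2^(-5) + 2^(-5) + 2^(-8)
    = 0.0625 + 0.0625 + 0.03125 + 0.03125 + 0.00390625
    = 49/256 = 0.19140625
Since 0.19140625 <= 1, Kraft's inequality IS satisfied.
A prefix code with these lengths CAN exist.

Kraft sum = 0.19140625. Satisfied.


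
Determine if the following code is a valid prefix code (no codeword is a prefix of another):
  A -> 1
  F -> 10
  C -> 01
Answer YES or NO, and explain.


Checking each pair (does one codeword prefix another?):
  A='1' vs F='10': prefix -- VIOLATION

NO -- this is NOT a valid prefix code. A (1) is a prefix of F (10).


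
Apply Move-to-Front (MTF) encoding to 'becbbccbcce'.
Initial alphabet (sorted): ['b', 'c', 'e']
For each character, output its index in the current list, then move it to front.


MTF encoding:
'b': index 0 in ['b', 'c', 'e'] -> ['b', 'c', 'e']
'e': index 2 in ['b', 'c', 'e'] -> ['e', 'b', 'c']
'c': index 2 in ['e', 'b', 'c'] -> ['c', 'e', 'b']
'b': index 2 in ['c', 'e', 'b'] -> ['b', 'c', 'e']
'b': index 0 in ['b', 'c', 'e'] -> ['b', 'c', 'e']
'c': index 1 in ['b', 'c', 'e'] -> ['c', 'b', 'e']
'c': index 0 in ['c', 'b', 'e'] -> ['c', 'b', 'e']
'b': index 1 in ['c', 'b', 'e'] -> ['b', 'c', 'e']
'c': index 1 in ['b', 'c', 'e'] -> ['c', 'b', 'e']
'c': index 0 in ['c', 'b', 'e'] -> ['c', 'b', 'e']
'e': index 2 in ['c', 'b', 'e'] -> ['e', 'c', 'b']


Output: [0, 2, 2, 2, 0, 1, 0, 1, 1, 0, 2]


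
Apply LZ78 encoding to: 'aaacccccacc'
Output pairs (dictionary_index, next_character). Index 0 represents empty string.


LZ78 encoding steps:
Dictionary: {0: ''}
Step 1: w='' (idx 0), next='a' -> output (0, 'a'), add 'a' as idx 1
Step 2: w='a' (idx 1), next='a' -> output (1, 'a'), add 'aa' as idx 2
Step 3: w='' (idx 0), next='c' -> output (0, 'c'), add 'c' as idx 3
Step 4: w='c' (idx 3), next='c' -> output (3, 'c'), add 'cc' as idx 4
Step 5: w='cc' (idx 4), next='a' -> output (4, 'a'), add 'cca' as idx 5
Step 6: w='cc' (idx 4), end of input -> output (4, '')


Encoded: [(0, 'a'), (1, 'a'), (0, 'c'), (3, 'c'), (4, 'a'), (4, '')]


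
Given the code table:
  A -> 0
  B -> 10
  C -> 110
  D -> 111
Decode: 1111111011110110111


Decoding:
111 -> D
111 -> D
10 -> B
111 -> D
10 -> B
110 -> C
111 -> D


Result: DDBDBCD


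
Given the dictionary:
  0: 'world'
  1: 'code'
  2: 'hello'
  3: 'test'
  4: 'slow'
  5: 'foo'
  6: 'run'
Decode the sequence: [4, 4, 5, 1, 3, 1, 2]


Look up each index in the dictionary:
  4 -> 'slow'
  4 -> 'slow'
  5 -> 'foo'
  1 -> 'code'
  3 -> 'test'
  1 -> 'code'
  2 -> 'hello'

Decoded: "slow slow foo code test code hello"


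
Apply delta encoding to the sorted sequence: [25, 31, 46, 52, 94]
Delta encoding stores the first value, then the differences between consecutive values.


First value: 25
Deltas:
  31 - 25 = 6
  46 - 31 = 15
  52 - 46 = 6
  94 - 52 = 42


Delta encoded: [25, 6, 15, 6, 42]


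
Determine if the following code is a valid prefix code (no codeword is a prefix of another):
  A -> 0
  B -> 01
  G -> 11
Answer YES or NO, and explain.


Checking each pair (does one codeword prefix another?):
  A='0' vs B='01': prefix -- VIOLATION

NO -- this is NOT a valid prefix code. A (0) is a prefix of B (01).


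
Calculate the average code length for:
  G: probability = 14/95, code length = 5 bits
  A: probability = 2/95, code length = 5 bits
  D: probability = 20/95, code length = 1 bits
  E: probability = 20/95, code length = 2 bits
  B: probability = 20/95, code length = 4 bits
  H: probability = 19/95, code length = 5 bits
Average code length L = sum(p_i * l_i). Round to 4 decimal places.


Weighted contributions p_i * l_i:
  G: (14/95) * 5 = 70/95
  A: (2/95) * 5 = 10/95
  D: (20/95) * 1 = 20/95
  E: (20/95) * 2 = 40/95
  B: (20/95) * 4 = 80/95
  H: (19/95) * 5 = 95/95
Sum = (70 + 10 + 20 + 40 + 80 + 95)/95 = 315/95

L = 315/95 = 3.3158 bits/symbol


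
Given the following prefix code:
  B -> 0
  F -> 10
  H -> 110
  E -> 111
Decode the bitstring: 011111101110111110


Decoding step by step:
Bits 0 -> B
Bits 111 -> E
Bits 111 -> E
Bits 0 -> B
Bits 111 -> E
Bits 0 -> B
Bits 111 -> E
Bits 110 -> H


Decoded message: BEEBEBEH


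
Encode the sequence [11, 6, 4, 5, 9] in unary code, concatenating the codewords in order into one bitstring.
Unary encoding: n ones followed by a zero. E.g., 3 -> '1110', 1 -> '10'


Encode each number as n ones followed by a terminating 0:
  11 -> 111111111110 (12 bits)
  6 -> 1111110 (7 bits)
  4 -> 11110 (5 bits)
  5 -> 111110 (6 bits)
  9 -> 1111111110 (10 bits)
Total length = 12 + 7 + 5 + 6 + 10 = 40 bits.

Unary([11, 6, 4, 5, 9]) = 1111111111101111110111101111101111111110 (40 bits)


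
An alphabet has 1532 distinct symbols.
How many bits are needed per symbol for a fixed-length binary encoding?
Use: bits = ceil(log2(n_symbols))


log2(1532) = 10.5812
Bracket: 2^10 = 1024 < 1532 <= 2^11 = 2048
So ceil(log2(1532)) = 11

bits = ceil(log2(1532)) = ceil(10.5812) = 11 bits


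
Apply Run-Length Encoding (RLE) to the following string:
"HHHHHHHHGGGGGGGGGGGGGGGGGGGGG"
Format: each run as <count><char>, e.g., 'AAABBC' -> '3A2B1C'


Scanning runs left to right:
  i=0: run of 'H' x 8 -> '8H'
  i=8: run of 'G' x 21 -> '21G'

RLE = 8H21G


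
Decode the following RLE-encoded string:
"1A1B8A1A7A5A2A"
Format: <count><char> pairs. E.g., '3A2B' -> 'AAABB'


Expanding each <count><char> pair:
  1A -> 'A'
  1B -> 'B'
  8A -> 'AAAAAAAA'
  1A -> 'A'
  7A -> 'AAAAAAA'
  5A -> 'AAAAA'
  2A -> 'AA'

Decoded = ABAAAAAAAAAAAAAAAAAAAAAAA


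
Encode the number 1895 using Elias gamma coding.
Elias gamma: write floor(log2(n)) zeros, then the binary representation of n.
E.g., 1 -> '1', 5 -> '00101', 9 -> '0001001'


num_bits = floor(log2(1895)) + 1 = 11
leading_zeros = num_bits - 1 = 10
binary(1895) = 11101100111

Elias gamma(1895) = '0000000000' + '11101100111' = 000000000011101100111 (21 bits)


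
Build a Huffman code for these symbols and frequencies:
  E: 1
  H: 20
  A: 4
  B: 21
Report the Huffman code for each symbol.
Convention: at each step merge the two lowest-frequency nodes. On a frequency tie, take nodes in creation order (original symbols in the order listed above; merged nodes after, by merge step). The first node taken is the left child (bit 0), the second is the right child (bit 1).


Huffman tree construction:
Step 1: Merge E(1) + A(4) = 5
Step 2: Merge (E+A)(5) + H(20) = 25
Step 3: Merge B(21) + ((E+A)+H)(25) = 46
Read each symbol's code off the tree from the root (left child = 0, right child = 1).

Codes:
  E: 100 (length 3)
  H: 11 (length 2)
  A: 101 (length 3)
  B: 0 (length 1)
Average code length: 76/46 = 1.6522 bits/symbol


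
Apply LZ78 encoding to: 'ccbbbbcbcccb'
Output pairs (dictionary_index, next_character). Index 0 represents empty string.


LZ78 encoding steps:
Dictionary: {0: ''}
Step 1: w='' (idx 0), next='c' -> output (0, 'c'), add 'c' as idx 1
Step 2: w='c' (idx 1), next='b' -> output (1, 'b'), add 'cb' as idx 2
Step 3: w='' (idx 0), next='b' -> output (0, 'b'), add 'b' as idx 3
Step 4: w='b' (idx 3), next='b' -> output (3, 'b'), add 'bb' as idx 4
Step 5: w='cb' (idx 2), next='c' -> output (2, 'c'), add 'cbc' as idx 5
Step 6: w='c' (idx 1), next='c' -> output (1, 'c'), add 'cc' as idx 6
Step 7: w='b' (idx 3), end of input -> output (3, '')


Encoded: [(0, 'c'), (1, 'b'), (0, 'b'), (3, 'b'), (2, 'c'), (1, 'c'), (3, '')]


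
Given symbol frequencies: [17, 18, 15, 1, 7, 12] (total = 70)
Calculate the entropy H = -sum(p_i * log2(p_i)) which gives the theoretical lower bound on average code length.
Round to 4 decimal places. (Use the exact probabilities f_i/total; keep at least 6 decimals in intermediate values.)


Per-symbol terms -p_i * log2(p_i) with p_i = f_i/70:
  p = 17/70 = 0.242857: log2(p) = -2.041820, -p*log2(p) = 0.495871
  p = 18/70 = 0.257143: log2(p) = -1.959358, -p*log2(p) = 0.503835
  p = 15/70 = 0.214286: log2(p) = -2.222392, -p*log2(p) = 0.476227
  p = 1/70 = 0.014286: log2(p) = -6.129283, -p*log2(p) = 0.087561
  p = 7/70 = 0.100000: log2(p) = -3.321928, -p*log2(p) = 0.332193
  p = 12/70 = 0.171429: log2(p) = -2.544321, -p*log2(p) = 0.436169
H = 0.495871 + 0.503835 + 0.476227 + 0.087561 + 0.332193 + 0.436169 = 2.331856

H = 2.3319 bits/symbol


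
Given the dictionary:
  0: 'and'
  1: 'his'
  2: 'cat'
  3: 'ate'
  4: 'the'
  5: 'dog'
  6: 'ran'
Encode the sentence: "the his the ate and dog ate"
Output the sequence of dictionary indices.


Look up each word in the dictionary:
  'the' -> 4
  'his' -> 1
  'the' -> 4
  'ate' -> 3
  'and' -> 0
  'dog' -> 5
  'ate' -> 3

Encoded: [4, 1, 4, 3, 0, 5, 3]


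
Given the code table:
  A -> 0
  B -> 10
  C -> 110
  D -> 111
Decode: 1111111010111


Decoding:
111 -> D
111 -> D
10 -> B
10 -> B
111 -> D


Result: DDBBD


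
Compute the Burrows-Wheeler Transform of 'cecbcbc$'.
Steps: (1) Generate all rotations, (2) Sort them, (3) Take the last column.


Rotations (sorted):
  0: $cecbcbc -> last char: c
  1: bc$cecbc -> last char: c
  2: bcbc$cec -> last char: c
  3: c$cecbcb -> last char: b
  4: cbc$cecb -> last char: b
  5: cbcbc$ce -> last char: e
  6: cecbcbc$ -> last char: $
  7: ecbcbc$c -> last char: c


BWT = cccbbe$c


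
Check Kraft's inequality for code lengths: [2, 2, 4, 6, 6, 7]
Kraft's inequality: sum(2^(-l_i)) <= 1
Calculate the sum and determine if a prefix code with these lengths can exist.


Sum = 2^(-2) + 2^(-2) + 2^(-4) + 2^(-6) + 2^(-6) + 2^(-7)
    = 0.25 + 0.25 + 0.0625 + 0.015625 + 0.015625 + 0.0078125
    = 77/128 = 0.6015625
Since 0.6015625 <= 1, Kraft's inequality IS satisfied.
A prefix code with these lengths CAN exist.

Kraft sum = 0.6015625. Satisfied.


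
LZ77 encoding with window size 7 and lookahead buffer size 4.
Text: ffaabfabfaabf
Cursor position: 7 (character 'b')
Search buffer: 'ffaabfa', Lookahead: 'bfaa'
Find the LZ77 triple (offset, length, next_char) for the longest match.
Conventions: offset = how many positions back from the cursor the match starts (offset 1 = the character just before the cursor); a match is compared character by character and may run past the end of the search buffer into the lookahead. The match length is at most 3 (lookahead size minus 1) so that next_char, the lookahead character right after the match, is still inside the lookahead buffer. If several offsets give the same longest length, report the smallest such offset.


Try each offset into the search buffer:
  offset=1 (pos 6, char 'a'): match length 0
  offset=2 (pos 5, char 'f'): match length 0
  offset=3 (pos 4, char 'b'): match length 3
  offset=4 (pos 3, char 'a'): match length 0
  offset=5 (pos 2, char 'a'): match length 0
  offset=6 (pos 1, char 'f'): match length 0
  offset=7 (pos 0, char 'f'): match length 0
Longest match has length 3 at offset 3.
next_char = character at position 7 + 3 = 10 -> 'a'

Best match: offset=3, length=3 (matching 'bfa' starting at position 4)
LZ77 triple: (3, 3, 'a')


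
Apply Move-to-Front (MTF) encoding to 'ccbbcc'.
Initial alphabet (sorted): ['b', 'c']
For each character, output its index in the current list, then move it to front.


MTF encoding:
'c': index 1 in ['b', 'c'] -> ['c', 'b']
'c': index 0 in ['c', 'b'] -> ['c', 'b']
'b': index 1 in ['c', 'b'] -> ['b', 'c']
'b': index 0 in ['b', 'c'] -> ['b', 'c']
'c': index 1 in ['b', 'c'] -> ['c', 'b']
'c': index 0 in ['c', 'b'] -> ['c', 'b']


Output: [1, 0, 1, 0, 1, 0]


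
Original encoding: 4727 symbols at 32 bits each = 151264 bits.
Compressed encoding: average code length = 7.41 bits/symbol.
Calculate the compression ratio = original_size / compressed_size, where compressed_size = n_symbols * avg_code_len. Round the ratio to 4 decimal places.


original_size = n_symbols * orig_bits = 4727 * 32 = 151264 bits
compressed_size = n_symbols * avg_code_len = 4727 * 7.41 = 35027.07 bits
ratio = original_size / compressed_size = 151264 / 35027.07 = 4.3185

Compression ratio = 4.3185


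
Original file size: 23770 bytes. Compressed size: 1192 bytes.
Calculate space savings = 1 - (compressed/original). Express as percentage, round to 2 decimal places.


ratio = compressed/original = 1192/23770 = 0.050147
savings = 1 - ratio = 1 - 0.050147 = 0.949853
as a percentage: 0.949853 * 100 = 94.99%

Space savings = 1 - 1192/23770 = 94.99%


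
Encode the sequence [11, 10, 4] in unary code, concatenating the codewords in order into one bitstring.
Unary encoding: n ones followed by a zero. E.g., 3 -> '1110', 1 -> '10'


Encode each number as n ones followed by a terminating 0:
  11 -> 111111111110 (12 bits)
  10 -> 11111111110 (11 bits)
  4 -> 11110 (5 bits)
Total length = 12 + 11 + 5 = 28 bits.

Unary([11, 10, 4]) = 1111111111101111111111011110 (28 bits)


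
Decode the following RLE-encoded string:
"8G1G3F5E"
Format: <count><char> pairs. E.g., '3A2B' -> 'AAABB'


Expanding each <count><char> pair:
  8G -> 'GGGGGGGG'
  1G -> 'G'
  3F -> 'FFF'
  5E -> 'EEEEE'

Decoded = GGGGGGGGGFFFEEEEE


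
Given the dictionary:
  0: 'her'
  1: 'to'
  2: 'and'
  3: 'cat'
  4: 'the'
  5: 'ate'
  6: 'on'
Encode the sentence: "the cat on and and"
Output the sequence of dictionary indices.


Look up each word in the dictionary:
  'the' -> 4
  'cat' -> 3
  'on' -> 6
  'and' -> 2
  'and' -> 2

Encoded: [4, 3, 6, 2, 2]


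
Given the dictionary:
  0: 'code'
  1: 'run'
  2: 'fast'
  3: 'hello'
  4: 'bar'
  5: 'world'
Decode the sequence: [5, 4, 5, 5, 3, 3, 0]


Look up each index in the dictionary:
  5 -> 'world'
  4 -> 'bar'
  5 -> 'world'
  5 -> 'world'
  3 -> 'hello'
  3 -> 'hello'
  0 -> 'code'

Decoded: "world bar world world hello hello code"


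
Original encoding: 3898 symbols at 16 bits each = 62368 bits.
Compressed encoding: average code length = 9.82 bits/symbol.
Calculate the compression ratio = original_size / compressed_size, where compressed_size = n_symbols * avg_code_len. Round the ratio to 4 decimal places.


original_size = n_symbols * orig_bits = 3898 * 16 = 62368 bits
compressed_size = n_symbols * avg_code_len = 3898 * 9.82 = 38278.36 bits
ratio = original_size / compressed_size = 62368 / 38278.36 = 1.6293

Compression ratio = 1.6293


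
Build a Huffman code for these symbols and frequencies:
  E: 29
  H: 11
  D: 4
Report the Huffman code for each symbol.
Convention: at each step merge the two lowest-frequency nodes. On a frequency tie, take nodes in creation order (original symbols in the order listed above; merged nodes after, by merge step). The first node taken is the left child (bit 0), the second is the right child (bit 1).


Huffman tree construction:
Step 1: Merge D(4) + H(11) = 15
Step 2: Merge (D+H)(15) + E(29) = 44
Read each symbol's code off the tree from the root (left child = 0, right child = 1).

Codes:
  E: 1 (length 1)
  H: 01 (length 2)
  D: 00 (length 2)
Average code length: 59/44 = 1.3409 bits/symbol


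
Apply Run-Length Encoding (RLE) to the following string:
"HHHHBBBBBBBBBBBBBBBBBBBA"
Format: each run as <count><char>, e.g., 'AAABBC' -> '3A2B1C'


Scanning runs left to right:
  i=0: run of 'H' x 4 -> '4H'
  i=4: run of 'B' x 19 -> '19B'
  i=23: run of 'A' x 1 -> '1A'

RLE = 4H19B1A


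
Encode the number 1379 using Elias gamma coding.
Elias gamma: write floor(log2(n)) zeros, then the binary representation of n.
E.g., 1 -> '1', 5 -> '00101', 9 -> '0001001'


num_bits = floor(log2(1379)) + 1 = 11
leading_zeros = num_bits - 1 = 10
binary(1379) = 10101100011

Elias gamma(1379) = '0000000000' + '10101100011' = 000000000010101100011 (21 bits)


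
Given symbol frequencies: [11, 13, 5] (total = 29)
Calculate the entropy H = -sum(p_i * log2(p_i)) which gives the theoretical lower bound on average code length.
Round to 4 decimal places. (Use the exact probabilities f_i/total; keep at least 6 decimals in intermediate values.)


Per-symbol terms -p_i * log2(p_i) with p_i = f_i/29:
  p = 11/29 = 0.379310: log2(p) = -1.398549, -p*log2(p) = 0.530484
  p = 13/29 = 0.448276: log2(p) = -1.157541, -p*log2(p) = 0.518898
  p = 5/29 = 0.172414: log2(p) = -2.536053, -p*log2(p) = 0.437251
H = 0.530484 + 0.518898 + 0.437251 = 1.486633

H = 1.4866 bits/symbol


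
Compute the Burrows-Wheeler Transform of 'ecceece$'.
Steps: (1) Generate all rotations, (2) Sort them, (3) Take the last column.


Rotations (sorted):
  0: $ecceece -> last char: e
  1: cceece$e -> last char: e
  2: ce$eccee -> last char: e
  3: ceece$ec -> last char: c
  4: e$ecceec -> last char: c
  5: ecceece$ -> last char: $
  6: ece$ecce -> last char: e
  7: eece$ecc -> last char: c


BWT = eeecc$ec


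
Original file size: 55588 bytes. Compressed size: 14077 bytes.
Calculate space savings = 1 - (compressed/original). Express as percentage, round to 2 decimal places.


ratio = compressed/original = 14077/55588 = 0.253238
savings = 1 - ratio = 1 - 0.253238 = 0.746762
as a percentage: 0.746762 * 100 = 74.68%

Space savings = 1 - 14077/55588 = 74.68%


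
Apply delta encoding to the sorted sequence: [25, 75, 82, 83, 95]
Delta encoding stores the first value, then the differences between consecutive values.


First value: 25
Deltas:
  75 - 25 = 50
  82 - 75 = 7
  83 - 82 = 1
  95 - 83 = 12


Delta encoded: [25, 50, 7, 1, 12]


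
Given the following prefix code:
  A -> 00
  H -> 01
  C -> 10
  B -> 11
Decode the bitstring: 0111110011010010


Decoding step by step:
Bits 01 -> H
Bits 11 -> B
Bits 11 -> B
Bits 00 -> A
Bits 11 -> B
Bits 01 -> H
Bits 00 -> A
Bits 10 -> C


Decoded message: HBBABHAC


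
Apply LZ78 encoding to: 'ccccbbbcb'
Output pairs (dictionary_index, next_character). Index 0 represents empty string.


LZ78 encoding steps:
Dictionary: {0: ''}
Step 1: w='' (idx 0), next='c' -> output (0, 'c'), add 'c' as idx 1
Step 2: w='c' (idx 1), next='c' -> output (1, 'c'), add 'cc' as idx 2
Step 3: w='c' (idx 1), next='b' -> output (1, 'b'), add 'cb' as idx 3
Step 4: w='' (idx 0), next='b' -> output (0, 'b'), add 'b' as idx 4
Step 5: w='b' (idx 4), next='c' -> output (4, 'c'), add 'bc' as idx 5
Step 6: w='b' (idx 4), end of input -> output (4, '')


Encoded: [(0, 'c'), (1, 'c'), (1, 'b'), (0, 'b'), (4, 'c'), (4, '')]


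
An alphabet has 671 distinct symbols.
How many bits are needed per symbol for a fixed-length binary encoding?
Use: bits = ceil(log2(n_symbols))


log2(671) = 9.3902
Bracket: 2^9 = 512 < 671 <= 2^10 = 1024
So ceil(log2(671)) = 10

bits = ceil(log2(671)) = ceil(9.3902) = 10 bits


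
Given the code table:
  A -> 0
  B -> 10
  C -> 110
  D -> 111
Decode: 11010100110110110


Decoding:
110 -> C
10 -> B
10 -> B
0 -> A
110 -> C
110 -> C
110 -> C


Result: CBBACCC


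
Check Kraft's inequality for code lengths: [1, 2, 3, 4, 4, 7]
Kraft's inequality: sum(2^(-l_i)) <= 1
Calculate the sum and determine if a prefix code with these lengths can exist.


Sum = 2^(-1) + 2^(-2) + 2^(-3) + 2^(-4) + 2^(-4) + 2^(-7)
    = 0.5 + 0.25 + 0.125 + 0.0625 + 0.0625 + 0.0078125
    = 129/128 = 1.0078125
Since 1.0078125 > 1, Kraft's inequality is NOT satisfied.
A prefix code with these lengths CANNOT exist.

Kraft sum = 1.0078125. Not satisfied.


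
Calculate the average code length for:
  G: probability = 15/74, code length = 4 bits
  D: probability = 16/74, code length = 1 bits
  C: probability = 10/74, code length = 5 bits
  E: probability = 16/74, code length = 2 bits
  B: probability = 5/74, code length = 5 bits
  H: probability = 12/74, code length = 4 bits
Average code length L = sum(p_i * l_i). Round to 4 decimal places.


Weighted contributions p_i * l_i:
  G: (15/74) * 4 = 60/74
  D: (16/74) * 1 = 16/74
  C: (10/74) * 5 = 50/74
  E: (16/74) * 2 = 32/74
  B: (5/74) * 5 = 25/74
  H: (12/74) * 4 = 48/74
Sum = (60 + 16 + 50 + 32 + 25 + 48)/74 = 231/74

L = 231/74 = 3.1216 bits/symbol


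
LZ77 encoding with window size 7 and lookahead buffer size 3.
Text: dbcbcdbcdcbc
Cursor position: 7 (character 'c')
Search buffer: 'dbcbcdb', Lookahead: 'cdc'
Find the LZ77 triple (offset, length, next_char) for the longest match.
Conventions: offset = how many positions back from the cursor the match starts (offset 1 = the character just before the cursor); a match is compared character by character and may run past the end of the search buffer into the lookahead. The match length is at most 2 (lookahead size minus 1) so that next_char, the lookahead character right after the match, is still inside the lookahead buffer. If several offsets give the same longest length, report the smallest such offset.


Try each offset into the search buffer:
  offset=1 (pos 6, char 'b'): match length 0
  offset=2 (pos 5, char 'd'): match length 0
  offset=3 (pos 4, char 'c'): match length 2
  offset=4 (pos 3, char 'b'): match length 0
  offset=5 (pos 2, char 'c'): match length 1
  offset=6 (pos 1, char 'b'): match length 0
  offset=7 (pos 0, char 'd'): match length 0
Longest match has length 2 at offset 3.
next_char = character at position 7 + 2 = 9 -> 'c'

Best match: offset=3, length=2 (matching 'cd' starting at position 4)
LZ77 triple: (3, 2, 'c')


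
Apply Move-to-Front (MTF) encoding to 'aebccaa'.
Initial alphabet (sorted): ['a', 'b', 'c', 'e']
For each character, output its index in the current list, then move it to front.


MTF encoding:
'a': index 0 in ['a', 'b', 'c', 'e'] -> ['a', 'b', 'c', 'e']
'e': index 3 in ['a', 'b', 'c', 'e'] -> ['e', 'a', 'b', 'c']
'b': index 2 in ['e', 'a', 'b', 'c'] -> ['b', 'e', 'a', 'c']
'c': index 3 in ['b', 'e', 'a', 'c'] -> ['c', 'b', 'e', 'a']
'c': index 0 in ['c', 'b', 'e', 'a'] -> ['c', 'b', 'e', 'a']
'a': index 3 in ['c', 'b', 'e', 'a'] -> ['a', 'c', 'b', 'e']
'a': index 0 in ['a', 'c', 'b', 'e'] -> ['a', 'c', 'b', 'e']


Output: [0, 3, 2, 3, 0, 3, 0]


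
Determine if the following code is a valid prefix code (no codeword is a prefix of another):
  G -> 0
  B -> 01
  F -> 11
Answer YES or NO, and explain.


Checking each pair (does one codeword prefix another?):
  G='0' vs B='01': prefix -- VIOLATION

NO -- this is NOT a valid prefix code. G (0) is a prefix of B (01).


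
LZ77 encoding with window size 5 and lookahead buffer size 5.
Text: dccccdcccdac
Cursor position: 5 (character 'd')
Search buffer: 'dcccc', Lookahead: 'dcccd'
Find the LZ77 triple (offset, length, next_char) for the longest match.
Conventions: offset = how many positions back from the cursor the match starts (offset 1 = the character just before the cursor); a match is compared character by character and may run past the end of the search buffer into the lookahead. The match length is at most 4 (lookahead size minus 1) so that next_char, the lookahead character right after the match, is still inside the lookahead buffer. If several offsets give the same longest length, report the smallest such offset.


Try each offset into the search buffer:
  offset=1 (pos 4, char 'c'): match length 0
  offset=2 (pos 3, char 'c'): match length 0
  offset=3 (pos 2, char 'c'): match length 0
  offset=4 (pos 1, char 'c'): match length 0
  offset=5 (pos 0, char 'd'): match length 4
Longest match has length 4 at offset 5.
next_char = character at position 5 + 4 = 9 -> 'd'

Best match: offset=5, length=4 (matching 'dccc' starting at position 0)
LZ77 triple: (5, 4, 'd')


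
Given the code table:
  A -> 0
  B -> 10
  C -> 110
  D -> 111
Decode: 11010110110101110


Decoding:
110 -> C
10 -> B
110 -> C
110 -> C
10 -> B
111 -> D
0 -> A


Result: CBCCBDA


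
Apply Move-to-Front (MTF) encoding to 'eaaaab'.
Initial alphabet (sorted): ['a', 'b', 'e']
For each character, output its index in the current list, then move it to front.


MTF encoding:
'e': index 2 in ['a', 'b', 'e'] -> ['e', 'a', 'b']
'a': index 1 in ['e', 'a', 'b'] -> ['a', 'e', 'b']
'a': index 0 in ['a', 'e', 'b'] -> ['a', 'e', 'b']
'a': index 0 in ['a', 'e', 'b'] -> ['a', 'e', 'b']
'a': index 0 in ['a', 'e', 'b'] -> ['a', 'e', 'b']
'b': index 2 in ['a', 'e', 'b'] -> ['b', 'a', 'e']


Output: [2, 1, 0, 0, 0, 2]


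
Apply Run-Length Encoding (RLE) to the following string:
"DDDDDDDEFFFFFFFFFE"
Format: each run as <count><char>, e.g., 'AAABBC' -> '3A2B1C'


Scanning runs left to right:
  i=0: run of 'D' x 7 -> '7D'
  i=7: run of 'E' x 1 -> '1E'
  i=8: run of 'F' x 9 -> '9F'
  i=17: run of 'E' x 1 -> '1E'

RLE = 7D1E9F1E


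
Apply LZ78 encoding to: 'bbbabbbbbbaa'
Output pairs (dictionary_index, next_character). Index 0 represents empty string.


LZ78 encoding steps:
Dictionary: {0: ''}
Step 1: w='' (idx 0), next='b' -> output (0, 'b'), add 'b' as idx 1
Step 2: w='b' (idx 1), next='b' -> output (1, 'b'), add 'bb' as idx 2
Step 3: w='' (idx 0), next='a' -> output (0, 'a'), add 'a' as idx 3
Step 4: w='bb' (idx 2), next='b' -> output (2, 'b'), add 'bbb' as idx 4
Step 5: w='bbb' (idx 4), next='a' -> output (4, 'a'), add 'bbba' as idx 5
Step 6: w='a' (idx 3), end of input -> output (3, '')


Encoded: [(0, 'b'), (1, 'b'), (0, 'a'), (2, 'b'), (4, 'a'), (3, '')]


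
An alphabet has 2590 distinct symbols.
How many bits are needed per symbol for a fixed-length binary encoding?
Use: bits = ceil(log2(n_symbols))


log2(2590) = 11.3387
Bracket: 2^11 = 2048 < 2590 <= 2^12 = 4096
So ceil(log2(2590)) = 12

bits = ceil(log2(2590)) = ceil(11.3387) = 12 bits


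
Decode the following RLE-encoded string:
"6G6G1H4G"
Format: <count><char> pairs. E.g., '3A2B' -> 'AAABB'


Expanding each <count><char> pair:
  6G -> 'GGGGGG'
  6G -> 'GGGGGG'
  1H -> 'H'
  4G -> 'GGGG'

Decoded = GGGGGGGGGGGGHGGGG


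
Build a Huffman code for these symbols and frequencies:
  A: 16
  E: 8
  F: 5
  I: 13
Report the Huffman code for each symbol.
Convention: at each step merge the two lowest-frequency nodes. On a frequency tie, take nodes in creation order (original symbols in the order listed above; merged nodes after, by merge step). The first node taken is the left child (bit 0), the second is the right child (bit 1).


Huffman tree construction:
Step 1: Merge F(5) + E(8) = 13
Step 2: Merge I(13) + (F+E)(13) = 26
Step 3: Merge A(16) + (I+(F+E))(26) = 42
Read each symbol's code off the tree from the root (left child = 0, right child = 1).

Codes:
  A: 0 (length 1)
  E: 111 (length 3)
  F: 110 (length 3)
  I: 10 (length 2)
Average code length: 81/42 = 1.9286 bits/symbol


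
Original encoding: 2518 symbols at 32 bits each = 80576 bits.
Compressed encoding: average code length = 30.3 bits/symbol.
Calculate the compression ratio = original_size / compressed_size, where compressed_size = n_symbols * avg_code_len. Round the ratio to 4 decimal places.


original_size = n_symbols * orig_bits = 2518 * 32 = 80576 bits
compressed_size = n_symbols * avg_code_len = 2518 * 30.3 = 76295.4 bits
ratio = original_size / compressed_size = 80576 / 76295.4 = 1.0561

Compression ratio = 1.0561


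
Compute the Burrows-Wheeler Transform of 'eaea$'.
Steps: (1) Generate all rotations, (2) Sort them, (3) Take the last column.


Rotations (sorted):
  0: $eaea -> last char: a
  1: a$eae -> last char: e
  2: aea$e -> last char: e
  3: ea$ea -> last char: a
  4: eaea$ -> last char: $


BWT = aeea$


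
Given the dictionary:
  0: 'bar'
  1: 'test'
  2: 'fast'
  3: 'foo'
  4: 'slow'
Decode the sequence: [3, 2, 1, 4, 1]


Look up each index in the dictionary:
  3 -> 'foo'
  2 -> 'fast'
  1 -> 'test'
  4 -> 'slow'
  1 -> 'test'

Decoded: "foo fast test slow test"


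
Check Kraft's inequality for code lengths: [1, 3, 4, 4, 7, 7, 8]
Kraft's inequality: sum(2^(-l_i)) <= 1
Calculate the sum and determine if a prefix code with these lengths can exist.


Sum = 2^(-1) + 2^(-3) + 2^(-4) + 2^(-4) + 2^(-7) + 2^(-7) + 2^(-8)
    = 0.5 + 0.125 + 0.0625 + 0.0625 + 0.0078125 + 0.0078125 + 0.00390625
    = 197/256 = 0.76953125
Since 0.76953125 <= 1, Kraft's inequality IS satisfied.
A prefix code with these lengths CAN exist.

Kraft sum = 0.76953125. Satisfied.


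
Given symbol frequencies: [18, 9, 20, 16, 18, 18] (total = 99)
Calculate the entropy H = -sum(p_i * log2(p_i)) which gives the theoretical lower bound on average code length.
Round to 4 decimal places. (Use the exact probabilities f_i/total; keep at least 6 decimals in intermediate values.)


Per-symbol terms -p_i * log2(p_i) with p_i = f_i/99:
  p = 18/99 = 0.181818: log2(p) = -2.459432, -p*log2(p) = 0.447169
  p = 9/99 = 0.090909: log2(p) = -3.459432, -p*log2(p) = 0.314494
  p = 20/99 = 0.202020: log2(p) = -2.307429, -p*log2(p) = 0.466147
  p = 16/99 = 0.161616: log2(p) = -2.629357, -p*log2(p) = 0.424947
  p = 18/99 = 0.181818: log2(p) = -2.459432, -p*log2(p) = 0.447169
  p = 18/99 = 0.181818: log2(p) = -2.459432, -p*log2(p) = 0.447169
H = 0.447169 + 0.314494 + 0.466147 + 0.424947 + 0.447169 + 0.447169 = 2.547095

H = 2.5471 bits/symbol


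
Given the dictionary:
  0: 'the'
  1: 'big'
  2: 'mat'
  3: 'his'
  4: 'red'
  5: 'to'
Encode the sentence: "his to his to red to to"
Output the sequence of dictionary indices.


Look up each word in the dictionary:
  'his' -> 3
  'to' -> 5
  'his' -> 3
  'to' -> 5
  'red' -> 4
  'to' -> 5
  'to' -> 5

Encoded: [3, 5, 3, 5, 4, 5, 5]


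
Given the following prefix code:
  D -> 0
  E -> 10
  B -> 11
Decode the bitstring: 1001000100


Decoding step by step:
Bits 10 -> E
Bits 0 -> D
Bits 10 -> E
Bits 0 -> D
Bits 0 -> D
Bits 10 -> E
Bits 0 -> D


Decoded message: EDEDDED


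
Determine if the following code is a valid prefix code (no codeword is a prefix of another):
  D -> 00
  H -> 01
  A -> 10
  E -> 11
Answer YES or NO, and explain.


Checking each pair (does one codeword prefix another?):
  D='00' vs H='01': no prefix
  D='00' vs A='10': no prefix
  D='00' vs E='11': no prefix
  H='01' vs D='00': no prefix
  H='01' vs A='10': no prefix
  H='01' vs E='11': no prefix
  A='10' vs D='00': no prefix
  A='10' vs H='01': no prefix
  A='10' vs E='11': no prefix
  E='11' vs D='00': no prefix
  E='11' vs H='01': no prefix
  E='11' vs A='10': no prefix
No violation found over all pairs.

YES -- this is a valid prefix code. No codeword is a prefix of any other codeword.


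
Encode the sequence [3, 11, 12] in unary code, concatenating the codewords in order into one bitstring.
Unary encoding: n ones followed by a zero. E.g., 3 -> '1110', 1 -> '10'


Encode each number as n ones followed by a terminating 0:
  3 -> 1110 (4 bits)
  11 -> 111111111110 (12 bits)
  12 -> 1111111111110 (13 bits)
Total length = 4 + 12 + 13 = 29 bits.

Unary([3, 11, 12]) = 11101111111111101111111111110 (29 bits)


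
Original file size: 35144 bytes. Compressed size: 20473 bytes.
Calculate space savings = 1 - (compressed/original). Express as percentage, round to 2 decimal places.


ratio = compressed/original = 20473/35144 = 0.582546
savings = 1 - ratio = 1 - 0.582546 = 0.417454
as a percentage: 0.417454 * 100 = 41.75%

Space savings = 1 - 20473/35144 = 41.75%


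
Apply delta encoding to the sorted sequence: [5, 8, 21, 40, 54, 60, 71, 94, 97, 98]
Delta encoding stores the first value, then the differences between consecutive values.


First value: 5
Deltas:
  8 - 5 = 3
  21 - 8 = 13
  40 - 21 = 19
  54 - 40 = 14
  60 - 54 = 6
  71 - 60 = 11
  94 - 71 = 23
  97 - 94 = 3
  98 - 97 = 1


Delta encoded: [5, 3, 13, 19, 14, 6, 11, 23, 3, 1]


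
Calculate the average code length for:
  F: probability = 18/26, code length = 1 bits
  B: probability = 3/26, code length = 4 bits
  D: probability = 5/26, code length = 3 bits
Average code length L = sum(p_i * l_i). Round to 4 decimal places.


Weighted contributions p_i * l_i:
  F: (18/26) * 1 = 18/26
  B: (3/26) * 4 = 12/26
  D: (5/26) * 3 = 15/26
Sum = (18 + 12 + 15)/26 = 45/26

L = 45/26 = 1.7308 bits/symbol


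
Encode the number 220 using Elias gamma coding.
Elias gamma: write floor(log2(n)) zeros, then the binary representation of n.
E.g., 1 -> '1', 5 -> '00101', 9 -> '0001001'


num_bits = floor(log2(220)) + 1 = 8
leading_zeros = num_bits - 1 = 7
binary(220) = 11011100

Elias gamma(220) = '0000000' + '11011100' = 000000011011100 (15 bits)


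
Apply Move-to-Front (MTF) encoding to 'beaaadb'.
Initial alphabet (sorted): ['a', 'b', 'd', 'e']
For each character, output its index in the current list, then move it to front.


MTF encoding:
'b': index 1 in ['a', 'b', 'd', 'e'] -> ['b', 'a', 'd', 'e']
'e': index 3 in ['b', 'a', 'd', 'e'] -> ['e', 'b', 'a', 'd']
'a': index 2 in ['e', 'b', 'a', 'd'] -> ['a', 'e', 'b', 'd']
'a': index 0 in ['a', 'e', 'b', 'd'] -> ['a', 'e', 'b', 'd']
'a': index 0 in ['a', 'e', 'b', 'd'] -> ['a', 'e', 'b', 'd']
'd': index 3 in ['a', 'e', 'b', 'd'] -> ['d', 'a', 'e', 'b']
'b': index 3 in ['d', 'a', 'e', 'b'] -> ['b', 'd', 'a', 'e']


Output: [1, 3, 2, 0, 0, 3, 3]


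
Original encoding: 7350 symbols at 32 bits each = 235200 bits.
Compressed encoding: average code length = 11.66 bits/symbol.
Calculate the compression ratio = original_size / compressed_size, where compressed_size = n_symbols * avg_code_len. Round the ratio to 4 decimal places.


original_size = n_symbols * orig_bits = 7350 * 32 = 235200 bits
compressed_size = n_symbols * avg_code_len = 7350 * 11.66 = 85701.0 bits
ratio = original_size / compressed_size = 235200 / 85701.0 = 2.7444

Compression ratio = 2.7444


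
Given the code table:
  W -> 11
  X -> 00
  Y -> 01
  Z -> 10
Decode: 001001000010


Decoding:
00 -> X
10 -> Z
01 -> Y
00 -> X
00 -> X
10 -> Z


Result: XZYXXZ


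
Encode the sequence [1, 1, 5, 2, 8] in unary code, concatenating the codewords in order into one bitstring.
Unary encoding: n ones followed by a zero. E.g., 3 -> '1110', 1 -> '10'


Encode each number as n ones followed by a terminating 0:
  1 -> 10 (2 bits)
  1 -> 10 (2 bits)
  5 -> 111110 (6 bits)
  2 -> 110 (3 bits)
  8 -> 111111110 (9 bits)
Total length = 2 + 2 + 6 + 3 + 9 = 22 bits.

Unary([1, 1, 5, 2, 8]) = 1010111110110111111110 (22 bits)


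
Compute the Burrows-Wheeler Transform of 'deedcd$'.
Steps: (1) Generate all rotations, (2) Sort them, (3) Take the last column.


Rotations (sorted):
  0: $deedcd -> last char: d
  1: cd$deed -> last char: d
  2: d$deedc -> last char: c
  3: dcd$dee -> last char: e
  4: deedcd$ -> last char: $
  5: edcd$de -> last char: e
  6: eedcd$d -> last char: d


BWT = ddce$ed


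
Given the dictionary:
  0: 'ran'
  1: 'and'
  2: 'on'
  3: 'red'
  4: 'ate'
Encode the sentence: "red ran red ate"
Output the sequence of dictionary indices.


Look up each word in the dictionary:
  'red' -> 3
  'ran' -> 0
  'red' -> 3
  'ate' -> 4

Encoded: [3, 0, 3, 4]


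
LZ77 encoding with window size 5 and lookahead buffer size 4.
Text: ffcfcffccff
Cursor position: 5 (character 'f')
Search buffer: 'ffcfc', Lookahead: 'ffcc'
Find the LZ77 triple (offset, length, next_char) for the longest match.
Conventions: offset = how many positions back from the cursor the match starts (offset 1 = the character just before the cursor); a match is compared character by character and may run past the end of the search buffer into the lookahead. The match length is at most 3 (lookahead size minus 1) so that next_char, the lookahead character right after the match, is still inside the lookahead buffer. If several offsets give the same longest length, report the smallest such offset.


Try each offset into the search buffer:
  offset=1 (pos 4, char 'c'): match length 0
  offset=2 (pos 3, char 'f'): match length 1
  offset=3 (pos 2, char 'c'): match length 0
  offset=4 (pos 1, char 'f'): match length 1
  offset=5 (pos 0, char 'f'): match length 3
Longest match has length 3 at offset 5.
next_char = character at position 5 + 3 = 8 -> 'c'

Best match: offset=5, length=3 (matching 'ffc' starting at position 0)
LZ77 triple: (5, 3, 'c')
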